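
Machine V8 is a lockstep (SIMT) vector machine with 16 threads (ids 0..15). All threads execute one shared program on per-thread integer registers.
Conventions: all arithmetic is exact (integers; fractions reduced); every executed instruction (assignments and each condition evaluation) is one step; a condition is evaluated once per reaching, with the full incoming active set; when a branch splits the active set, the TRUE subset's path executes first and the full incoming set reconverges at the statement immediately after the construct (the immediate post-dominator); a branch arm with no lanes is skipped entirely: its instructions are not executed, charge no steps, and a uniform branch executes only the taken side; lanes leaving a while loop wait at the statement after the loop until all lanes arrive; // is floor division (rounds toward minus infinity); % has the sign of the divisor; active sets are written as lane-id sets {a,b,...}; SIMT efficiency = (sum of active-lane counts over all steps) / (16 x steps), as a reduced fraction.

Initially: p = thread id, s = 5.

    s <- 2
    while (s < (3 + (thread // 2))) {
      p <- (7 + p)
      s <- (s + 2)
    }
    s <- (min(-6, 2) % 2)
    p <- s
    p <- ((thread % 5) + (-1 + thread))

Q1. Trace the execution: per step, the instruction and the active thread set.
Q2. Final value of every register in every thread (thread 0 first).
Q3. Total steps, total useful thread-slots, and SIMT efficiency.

step 0: s <- 2                       {0,1,2,3,4,5,6,7,8,9,10,11,12,13,14,15}
step 1: eval (s < (3 + (thread // 2))) {0,1,2,3,4,5,6,7,8,9,10,11,12,13,14,15}
step 2: p <- (7 + p)                 {0,1,2,3,4,5,6,7,8,9,10,11,12,13,14,15}
step 3: s <- (s + 2)                 {0,1,2,3,4,5,6,7,8,9,10,11,12,13,14,15}
step 4: eval (s < (3 + (thread // 2))) {0,1,2,3,4,5,6,7,8,9,10,11,12,13,14,15}
step 5: p <- (7 + p)                 {4,5,6,7,8,9,10,11,12,13,14,15}
step 6: s <- (s + 2)                 {4,5,6,7,8,9,10,11,12,13,14,15}
step 7: eval (s < (3 + (thread // 2))) {4,5,6,7,8,9,10,11,12,13,14,15}
step 8: p <- (7 + p)                 {8,9,10,11,12,13,14,15}
step 9: s <- (s + 2)                 {8,9,10,11,12,13,14,15}
step 10: eval (s < (3 + (thread // 2))) {8,9,10,11,12,13,14,15}
step 11: p <- (7 + p)                 {12,13,14,15}
step 12: s <- (s + 2)                 {12,13,14,15}
step 13: eval (s < (3 + (thread // 2))) {12,13,14,15}
step 14: s <- (min(-6, 2) % 2)        {0,1,2,3,4,5,6,7,8,9,10,11,12,13,14,15}
step 15: p <- s                       {0,1,2,3,4,5,6,7,8,9,10,11,12,13,14,15}
step 16: p <- ((thread % 5) + (-1 + thread)) {0,1,2,3,4,5,6,7,8,9,10,11,12,13,14,15}

Answer: 17 steps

p: -1,1,3,5,7,4,6,8,10,12,9,11,13,15,17,14
s: 0,0,0,0,0,0,0,0,0,0,0,0,0,0,0,0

steps = 17; useful = 200; efficiency = 200/272 = 25/34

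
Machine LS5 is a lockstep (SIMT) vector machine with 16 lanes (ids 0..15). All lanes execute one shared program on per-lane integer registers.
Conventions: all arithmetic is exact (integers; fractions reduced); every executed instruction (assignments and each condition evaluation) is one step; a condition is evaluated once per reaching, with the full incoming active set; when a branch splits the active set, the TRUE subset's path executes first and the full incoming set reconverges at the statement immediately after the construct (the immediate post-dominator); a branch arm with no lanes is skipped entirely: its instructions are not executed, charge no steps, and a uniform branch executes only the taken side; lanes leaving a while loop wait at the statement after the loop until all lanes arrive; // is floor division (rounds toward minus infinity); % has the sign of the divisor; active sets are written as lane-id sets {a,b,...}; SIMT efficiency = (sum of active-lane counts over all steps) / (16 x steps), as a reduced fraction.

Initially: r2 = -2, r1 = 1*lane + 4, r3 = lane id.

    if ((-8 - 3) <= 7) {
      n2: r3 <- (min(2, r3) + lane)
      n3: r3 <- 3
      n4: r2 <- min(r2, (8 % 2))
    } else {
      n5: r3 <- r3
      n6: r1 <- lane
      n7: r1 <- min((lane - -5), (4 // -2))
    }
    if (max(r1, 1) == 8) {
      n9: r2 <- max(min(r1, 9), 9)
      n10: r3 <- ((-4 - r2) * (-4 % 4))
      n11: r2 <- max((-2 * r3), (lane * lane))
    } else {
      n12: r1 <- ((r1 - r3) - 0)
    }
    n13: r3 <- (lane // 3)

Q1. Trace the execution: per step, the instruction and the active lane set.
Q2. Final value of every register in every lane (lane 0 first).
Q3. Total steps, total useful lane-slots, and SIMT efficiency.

step 0: eval ((-8 - 3) <= 7)         {0,1,2,3,4,5,6,7,8,9,10,11,12,13,14,15}
step 1: r3 <- (min(2, r3) + lane)    {0,1,2,3,4,5,6,7,8,9,10,11,12,13,14,15}
step 2: r3 <- 3                      {0,1,2,3,4,5,6,7,8,9,10,11,12,13,14,15}
step 3: r2 <- min(r2, (8 % 2))       {0,1,2,3,4,5,6,7,8,9,10,11,12,13,14,15}
step 4: eval (max(r1, 1) == 8)       {0,1,2,3,4,5,6,7,8,9,10,11,12,13,14,15}
step 5: r2 <- max(min(r1, 9), 9)     {4}
step 6: r3 <- ((-4 - r2) * (-4 % 4)) {4}
step 7: r2 <- max((-2 * r3), (lane * lane)) {4}
step 8: r1 <- ((r1 - r3) - 0)        {0,1,2,3,5,6,7,8,9,10,11,12,13,14,15}
step 9: r3 <- (lane // 3)            {0,1,2,3,4,5,6,7,8,9,10,11,12,13,14,15}

Answer: 10 steps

r2: -2,-2,-2,-2,16,-2,-2,-2,-2,-2,-2,-2,-2,-2,-2,-2
r1: 1,2,3,4,8,6,7,8,9,10,11,12,13,14,15,16
r3: 0,0,0,1,1,1,2,2,2,3,3,3,4,4,4,5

steps = 10; useful = 114; efficiency = 114/160 = 57/80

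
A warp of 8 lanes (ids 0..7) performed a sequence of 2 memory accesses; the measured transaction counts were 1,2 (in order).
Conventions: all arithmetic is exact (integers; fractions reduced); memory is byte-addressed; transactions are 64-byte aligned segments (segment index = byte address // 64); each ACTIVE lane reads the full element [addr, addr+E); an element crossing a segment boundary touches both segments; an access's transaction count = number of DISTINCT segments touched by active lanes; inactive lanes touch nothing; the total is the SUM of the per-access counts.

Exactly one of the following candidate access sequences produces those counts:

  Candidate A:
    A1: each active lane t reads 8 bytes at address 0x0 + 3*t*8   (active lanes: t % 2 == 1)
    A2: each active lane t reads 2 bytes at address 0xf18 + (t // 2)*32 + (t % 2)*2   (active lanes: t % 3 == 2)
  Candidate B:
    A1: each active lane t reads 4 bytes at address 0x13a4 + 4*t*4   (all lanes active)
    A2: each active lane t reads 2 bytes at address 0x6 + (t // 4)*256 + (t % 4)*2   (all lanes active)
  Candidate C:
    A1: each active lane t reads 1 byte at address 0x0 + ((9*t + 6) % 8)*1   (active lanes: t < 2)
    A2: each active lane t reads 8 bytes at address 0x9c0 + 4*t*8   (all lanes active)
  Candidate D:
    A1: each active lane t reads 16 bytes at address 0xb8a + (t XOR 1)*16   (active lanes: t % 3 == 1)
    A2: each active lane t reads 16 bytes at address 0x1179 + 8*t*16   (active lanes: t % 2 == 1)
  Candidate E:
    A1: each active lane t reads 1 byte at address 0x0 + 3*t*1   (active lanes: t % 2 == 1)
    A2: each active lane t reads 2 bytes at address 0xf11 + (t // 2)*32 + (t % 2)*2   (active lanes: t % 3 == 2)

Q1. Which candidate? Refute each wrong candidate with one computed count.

A: A1 gives 3 transactions, not 1
B: A1 gives 3 transactions, not 1
C: A2 gives 4 transactions, not 2
D: A1 gives 2 transactions, not 1
E: all counts match (1,2)

Answer: E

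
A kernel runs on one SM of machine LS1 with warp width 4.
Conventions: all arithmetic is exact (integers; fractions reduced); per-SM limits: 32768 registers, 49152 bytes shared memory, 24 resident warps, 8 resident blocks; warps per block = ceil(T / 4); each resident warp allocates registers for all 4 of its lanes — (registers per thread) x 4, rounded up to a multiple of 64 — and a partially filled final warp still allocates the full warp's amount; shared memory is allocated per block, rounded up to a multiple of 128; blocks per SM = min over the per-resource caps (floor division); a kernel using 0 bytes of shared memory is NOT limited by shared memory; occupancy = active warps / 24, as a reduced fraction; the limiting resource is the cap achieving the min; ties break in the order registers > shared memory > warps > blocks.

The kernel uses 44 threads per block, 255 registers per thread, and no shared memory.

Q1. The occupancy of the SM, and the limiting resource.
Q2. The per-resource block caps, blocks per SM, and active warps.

Answer: occupancy 11/12, limited by registers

registers: 2 blocks
shared memory: no limit (kernel uses none)
warps: 2 blocks
blocks: 8 blocks

Answer: 2 blocks, 22 active warps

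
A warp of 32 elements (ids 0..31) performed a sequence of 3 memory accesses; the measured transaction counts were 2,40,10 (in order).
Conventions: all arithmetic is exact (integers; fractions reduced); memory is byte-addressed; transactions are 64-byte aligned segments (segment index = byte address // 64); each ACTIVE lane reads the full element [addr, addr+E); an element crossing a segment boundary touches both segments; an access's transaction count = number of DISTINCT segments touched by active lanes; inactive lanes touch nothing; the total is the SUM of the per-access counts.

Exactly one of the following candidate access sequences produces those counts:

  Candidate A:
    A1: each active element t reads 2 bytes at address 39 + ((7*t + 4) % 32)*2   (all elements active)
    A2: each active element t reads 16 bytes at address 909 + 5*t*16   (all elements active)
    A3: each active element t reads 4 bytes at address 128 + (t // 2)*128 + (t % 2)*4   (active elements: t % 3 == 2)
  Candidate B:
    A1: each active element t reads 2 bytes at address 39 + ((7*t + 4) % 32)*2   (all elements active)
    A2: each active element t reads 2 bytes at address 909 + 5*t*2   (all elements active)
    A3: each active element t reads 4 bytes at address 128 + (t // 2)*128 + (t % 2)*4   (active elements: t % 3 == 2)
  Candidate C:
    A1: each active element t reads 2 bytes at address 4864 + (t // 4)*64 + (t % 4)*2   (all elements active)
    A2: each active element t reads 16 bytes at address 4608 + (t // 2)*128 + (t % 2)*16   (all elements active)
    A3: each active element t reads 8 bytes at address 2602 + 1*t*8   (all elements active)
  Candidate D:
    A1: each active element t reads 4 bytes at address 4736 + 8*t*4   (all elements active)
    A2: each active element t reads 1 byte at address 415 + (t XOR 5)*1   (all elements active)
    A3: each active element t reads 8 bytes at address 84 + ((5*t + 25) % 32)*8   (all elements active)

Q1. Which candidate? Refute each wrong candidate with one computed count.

B: A2 gives 6 transactions, not 40
C: A1 gives 8 transactions, not 2
D: A1 gives 16 transactions, not 2
A: all counts match (2,40,10)

Answer: A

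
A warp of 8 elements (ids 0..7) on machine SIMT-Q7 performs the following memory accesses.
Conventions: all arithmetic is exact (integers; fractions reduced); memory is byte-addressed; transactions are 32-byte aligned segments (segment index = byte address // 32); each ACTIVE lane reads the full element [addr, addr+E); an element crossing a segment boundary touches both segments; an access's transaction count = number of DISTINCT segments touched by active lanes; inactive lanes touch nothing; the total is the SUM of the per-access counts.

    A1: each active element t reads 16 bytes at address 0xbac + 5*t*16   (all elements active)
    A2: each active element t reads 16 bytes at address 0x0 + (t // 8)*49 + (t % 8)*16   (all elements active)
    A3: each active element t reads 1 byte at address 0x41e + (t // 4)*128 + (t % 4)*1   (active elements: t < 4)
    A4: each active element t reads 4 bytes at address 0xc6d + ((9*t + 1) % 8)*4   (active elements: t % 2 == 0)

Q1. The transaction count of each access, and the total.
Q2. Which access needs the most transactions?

A1: 12 transactions
A2: 4 transactions
A3: 2 transactions
A4: 2 transactions

Answer: 12,4,2,2; total 20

Answer: A1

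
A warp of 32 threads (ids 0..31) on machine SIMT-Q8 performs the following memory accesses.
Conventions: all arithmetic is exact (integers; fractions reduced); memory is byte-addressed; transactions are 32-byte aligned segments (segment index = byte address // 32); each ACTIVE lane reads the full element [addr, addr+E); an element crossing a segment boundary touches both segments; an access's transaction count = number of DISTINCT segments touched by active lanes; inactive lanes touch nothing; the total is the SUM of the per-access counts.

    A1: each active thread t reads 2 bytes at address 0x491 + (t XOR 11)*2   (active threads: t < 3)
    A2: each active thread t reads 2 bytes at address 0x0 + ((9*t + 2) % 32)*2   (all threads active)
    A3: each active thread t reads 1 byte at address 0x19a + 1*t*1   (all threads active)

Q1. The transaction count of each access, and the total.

A1: 1 transaction
A2: 2 transactions
A3: 2 transactions

Answer: 1,2,2; total 5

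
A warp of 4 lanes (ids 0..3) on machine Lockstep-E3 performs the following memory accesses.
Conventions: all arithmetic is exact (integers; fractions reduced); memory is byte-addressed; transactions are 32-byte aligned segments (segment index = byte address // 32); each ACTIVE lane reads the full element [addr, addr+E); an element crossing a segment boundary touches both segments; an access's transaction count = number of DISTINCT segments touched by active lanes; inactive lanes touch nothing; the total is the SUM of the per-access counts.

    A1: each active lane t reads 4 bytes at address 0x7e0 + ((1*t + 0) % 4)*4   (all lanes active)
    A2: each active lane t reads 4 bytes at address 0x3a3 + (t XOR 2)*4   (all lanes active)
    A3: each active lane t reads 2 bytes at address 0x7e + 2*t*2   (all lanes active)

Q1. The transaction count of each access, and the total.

A1: 1 transaction
A2: 1 transaction
A3: 2 transactions

Answer: 1,1,2; total 4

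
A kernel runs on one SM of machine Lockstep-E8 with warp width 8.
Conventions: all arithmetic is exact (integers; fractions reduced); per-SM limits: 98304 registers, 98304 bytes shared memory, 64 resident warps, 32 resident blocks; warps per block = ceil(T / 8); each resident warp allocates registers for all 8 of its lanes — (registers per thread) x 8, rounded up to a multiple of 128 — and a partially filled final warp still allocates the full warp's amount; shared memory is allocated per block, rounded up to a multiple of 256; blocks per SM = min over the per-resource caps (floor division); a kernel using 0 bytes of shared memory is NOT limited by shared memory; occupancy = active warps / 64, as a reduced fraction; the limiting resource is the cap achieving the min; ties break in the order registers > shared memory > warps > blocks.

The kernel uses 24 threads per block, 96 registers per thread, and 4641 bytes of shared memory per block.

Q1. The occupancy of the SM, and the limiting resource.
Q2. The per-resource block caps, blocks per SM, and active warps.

Answer: occupancy 15/16, limited by shared memory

registers: 42 blocks
shared memory: 20 blocks
warps: 21 blocks
blocks: 32 blocks

Answer: 20 blocks, 60 active warps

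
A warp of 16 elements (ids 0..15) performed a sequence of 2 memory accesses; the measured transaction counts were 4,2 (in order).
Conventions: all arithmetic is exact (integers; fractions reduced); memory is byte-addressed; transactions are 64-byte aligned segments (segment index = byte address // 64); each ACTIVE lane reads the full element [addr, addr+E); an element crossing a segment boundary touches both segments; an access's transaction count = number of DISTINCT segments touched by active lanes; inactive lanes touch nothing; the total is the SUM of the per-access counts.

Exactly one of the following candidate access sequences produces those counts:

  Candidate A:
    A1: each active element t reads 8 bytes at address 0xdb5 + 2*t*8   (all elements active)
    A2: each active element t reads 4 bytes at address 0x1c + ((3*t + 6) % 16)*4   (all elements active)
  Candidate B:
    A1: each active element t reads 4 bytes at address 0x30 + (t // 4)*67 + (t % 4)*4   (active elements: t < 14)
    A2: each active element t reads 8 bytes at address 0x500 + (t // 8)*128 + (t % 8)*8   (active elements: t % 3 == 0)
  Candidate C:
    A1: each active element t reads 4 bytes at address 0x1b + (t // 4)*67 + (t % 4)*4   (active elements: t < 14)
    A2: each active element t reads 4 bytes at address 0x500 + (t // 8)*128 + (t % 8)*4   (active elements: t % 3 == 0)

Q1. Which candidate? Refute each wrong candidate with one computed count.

A: A1 gives 5 transactions, not 4
B: A1 gives 5 transactions, not 4
C: all counts match (4,2)

Answer: C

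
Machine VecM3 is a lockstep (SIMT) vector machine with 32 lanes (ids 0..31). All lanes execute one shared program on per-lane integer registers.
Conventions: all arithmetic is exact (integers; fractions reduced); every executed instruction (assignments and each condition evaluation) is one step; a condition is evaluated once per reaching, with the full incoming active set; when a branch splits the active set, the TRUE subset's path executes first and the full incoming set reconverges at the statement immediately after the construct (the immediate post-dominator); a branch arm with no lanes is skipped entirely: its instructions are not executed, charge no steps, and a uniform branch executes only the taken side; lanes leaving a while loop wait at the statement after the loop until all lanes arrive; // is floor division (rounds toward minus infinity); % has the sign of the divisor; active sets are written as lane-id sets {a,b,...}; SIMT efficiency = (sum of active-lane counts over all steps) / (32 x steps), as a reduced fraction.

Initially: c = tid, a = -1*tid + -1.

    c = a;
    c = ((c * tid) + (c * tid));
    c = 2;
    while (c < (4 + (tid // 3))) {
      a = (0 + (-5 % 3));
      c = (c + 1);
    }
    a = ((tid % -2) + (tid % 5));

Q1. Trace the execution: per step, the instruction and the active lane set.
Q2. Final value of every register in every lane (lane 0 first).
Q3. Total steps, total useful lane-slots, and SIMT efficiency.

step 0: c <- a                       {0,1,2,3,4,5,6,7,8,9,10,11,12,13,14,15,16,17,18,19,20,21,22,23,24,25,26,27,28,29,30,31}
step 1: c <- ((c * tid) + (c * tid)) {0,1,2,3,4,5,6,7,8,9,10,11,12,13,14,15,16,17,18,19,20,21,22,23,24,25,26,27,28,29,30,31}
step 2: c <- 2                       {0,1,2,3,4,5,6,7,8,9,10,11,12,13,14,15,16,17,18,19,20,21,22,23,24,25,26,27,28,29,30,31}
step 3: eval (c < (4 + (tid // 3)))  {0,1,2,3,4,5,6,7,8,9,10,11,12,13,14,15,16,17,18,19,20,21,22,23,24,25,26,27,28,29,30,31}
step 4: a <- (0 + (-5 % 3))          {0,1,2,3,4,5,6,7,8,9,10,11,12,13,14,15,16,17,18,19,20,21,22,23,24,25,26,27,28,29,30,31}
step 5: c <- (c + 1)                 {0,1,2,3,4,5,6,7,8,9,10,11,12,13,14,15,16,17,18,19,20,21,22,23,24,25,26,27,28,29,30,31}
step 6: eval (c < (4 + (tid // 3)))  {0,1,2,3,4,5,6,7,8,9,10,11,12,13,14,15,16,17,18,19,20,21,22,23,24,25,26,27,28,29,30,31}
step 7: a <- (0 + (-5 % 3))          {0,1,2,3,4,5,6,7,8,9,10,11,12,13,14,15,16,17,18,19,20,21,22,23,24,25,26,27,28,29,30,31}
step 8: c <- (c + 1)                 {0,1,2,3,4,5,6,7,8,9,10,11,12,13,14,15,16,17,18,19,20,21,22,23,24,25,26,27,28,29,30,31}
step 9: eval (c < (4 + (tid // 3)))  {0,1,2,3,4,5,6,7,8,9,10,11,12,13,14,15,16,17,18,19,20,21,22,23,24,25,26,27,28,29,30,31}
step 10: a <- (0 + (-5 % 3))          {3,4,5,6,7,8,9,10,11,12,13,14,15,16,17,18,19,20,21,22,23,24,25,26,27,28,29,30,31}
step 11: c <- (c + 1)                 {3,4,5,6,7,8,9,10,11,12,13,14,15,16,17,18,19,20,21,22,23,24,25,26,27,28,29,30,31}
step 12: eval (c < (4 + (tid // 3)))  {3,4,5,6,7,8,9,10,11,12,13,14,15,16,17,18,19,20,21,22,23,24,25,26,27,28,29,30,31}
step 13: a <- (0 + (-5 % 3))          {6,7,8,9,10,11,12,13,14,15,16,17,18,19,20,21,22,23,24,25,26,27,28,29,30,31}
step 14: c <- (c + 1)                 {6,7,8,9,10,11,12,13,14,15,16,17,18,19,20,21,22,23,24,25,26,27,28,29,30,31}
step 15: eval (c < (4 + (tid // 3)))  {6,7,8,9,10,11,12,13,14,15,16,17,18,19,20,21,22,23,24,25,26,27,28,29,30,31}
step 16: a <- (0 + (-5 % 3))          {9,10,11,12,13,14,15,16,17,18,19,20,21,22,23,24,25,26,27,28,29,30,31}
step 17: c <- (c + 1)                 {9,10,11,12,13,14,15,16,17,18,19,20,21,22,23,24,25,26,27,28,29,30,31}
step 18: eval (c < (4 + (tid // 3)))  {9,10,11,12,13,14,15,16,17,18,19,20,21,22,23,24,25,26,27,28,29,30,31}
step 19: a <- (0 + (-5 % 3))          {12,13,14,15,16,17,18,19,20,21,22,23,24,25,26,27,28,29,30,31}
step 20: c <- (c + 1)                 {12,13,14,15,16,17,18,19,20,21,22,23,24,25,26,27,28,29,30,31}
step 21: eval (c < (4 + (tid // 3)))  {12,13,14,15,16,17,18,19,20,21,22,23,24,25,26,27,28,29,30,31}
step 22: a <- (0 + (-5 % 3))          {15,16,17,18,19,20,21,22,23,24,25,26,27,28,29,30,31}
step 23: c <- (c + 1)                 {15,16,17,18,19,20,21,22,23,24,25,26,27,28,29,30,31}
step 24: eval (c < (4 + (tid // 3)))  {15,16,17,18,19,20,21,22,23,24,25,26,27,28,29,30,31}
step 25: a <- (0 + (-5 % 3))          {18,19,20,21,22,23,24,25,26,27,28,29,30,31}
step 26: c <- (c + 1)                 {18,19,20,21,22,23,24,25,26,27,28,29,30,31}
step 27: eval (c < (4 + (tid // 3)))  {18,19,20,21,22,23,24,25,26,27,28,29,30,31}
step 28: a <- (0 + (-5 % 3))          {21,22,23,24,25,26,27,28,29,30,31}
step 29: c <- (c + 1)                 {21,22,23,24,25,26,27,28,29,30,31}
step 30: eval (c < (4 + (tid // 3)))  {21,22,23,24,25,26,27,28,29,30,31}
step 31: a <- (0 + (-5 % 3))          {24,25,26,27,28,29,30,31}
step 32: c <- (c + 1)                 {24,25,26,27,28,29,30,31}
step 33: eval (c < (4 + (tid // 3)))  {24,25,26,27,28,29,30,31}
step 34: a <- (0 + (-5 % 3))          {27,28,29,30,31}
step 35: c <- (c + 1)                 {27,28,29,30,31}
step 36: eval (c < (4 + (tid // 3)))  {27,28,29,30,31}
step 37: a <- (0 + (-5 % 3))          {30,31}
step 38: c <- (c + 1)                 {30,31}
step 39: eval (c < (4 + (tid // 3)))  {30,31}
step 40: a <- ((tid % -2) + (tid % 5)) {0,1,2,3,4,5,6,7,8,9,10,11,12,13,14,15,16,17,18,19,20,21,22,23,24,25,26,27,28,29,30,31}

Answer: 41 steps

c: 4,4,4,5,5,5,6,6,6,7,7,7,8,8,8,9,9,9,10,10,10,11,11,11,12,12,12,13,13,13,14,14
a: 0,0,2,2,4,-1,1,1,3,3,0,0,2,2,4,-1,1,1,3,3,0,0,2,2,4,-1,1,1,3,3,0,0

steps = 41; useful = 817; efficiency = 817/1312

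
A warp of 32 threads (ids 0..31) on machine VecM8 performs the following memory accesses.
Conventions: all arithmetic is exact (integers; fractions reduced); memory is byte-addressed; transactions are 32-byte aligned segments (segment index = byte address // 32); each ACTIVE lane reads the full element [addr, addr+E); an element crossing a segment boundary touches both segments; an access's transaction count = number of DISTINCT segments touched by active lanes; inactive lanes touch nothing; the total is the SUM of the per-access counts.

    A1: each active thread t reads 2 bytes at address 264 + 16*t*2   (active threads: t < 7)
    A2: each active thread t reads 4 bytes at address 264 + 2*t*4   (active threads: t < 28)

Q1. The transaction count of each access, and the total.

A1: 7 transactions
A2: 8 transactions

Answer: 7,8; total 15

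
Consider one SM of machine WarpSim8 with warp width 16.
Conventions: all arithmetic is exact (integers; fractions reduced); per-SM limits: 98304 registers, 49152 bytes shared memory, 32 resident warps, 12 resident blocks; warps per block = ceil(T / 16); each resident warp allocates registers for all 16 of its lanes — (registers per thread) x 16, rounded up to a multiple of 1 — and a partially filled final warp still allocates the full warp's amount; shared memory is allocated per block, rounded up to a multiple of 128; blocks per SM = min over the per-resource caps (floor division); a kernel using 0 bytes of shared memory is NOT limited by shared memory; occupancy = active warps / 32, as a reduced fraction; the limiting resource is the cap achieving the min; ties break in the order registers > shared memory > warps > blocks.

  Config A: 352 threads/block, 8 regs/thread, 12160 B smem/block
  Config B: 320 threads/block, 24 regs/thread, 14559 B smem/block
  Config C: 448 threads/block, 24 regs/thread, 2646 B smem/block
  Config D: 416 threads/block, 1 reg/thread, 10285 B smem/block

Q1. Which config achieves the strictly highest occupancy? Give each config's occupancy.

occupancies: A 11/16, B 5/8, C 7/8, D 13/16

Answer: C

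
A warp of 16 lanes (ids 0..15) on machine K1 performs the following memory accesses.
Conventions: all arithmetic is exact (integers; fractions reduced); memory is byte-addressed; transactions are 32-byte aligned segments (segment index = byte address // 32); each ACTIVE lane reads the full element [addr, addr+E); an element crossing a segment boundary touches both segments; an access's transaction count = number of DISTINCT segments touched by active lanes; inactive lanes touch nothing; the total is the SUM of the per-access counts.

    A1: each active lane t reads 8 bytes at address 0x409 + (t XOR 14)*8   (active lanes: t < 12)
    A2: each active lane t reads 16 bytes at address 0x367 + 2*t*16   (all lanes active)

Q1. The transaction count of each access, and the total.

A1: 4 transactions
A2: 16 transactions

Answer: 4,16; total 20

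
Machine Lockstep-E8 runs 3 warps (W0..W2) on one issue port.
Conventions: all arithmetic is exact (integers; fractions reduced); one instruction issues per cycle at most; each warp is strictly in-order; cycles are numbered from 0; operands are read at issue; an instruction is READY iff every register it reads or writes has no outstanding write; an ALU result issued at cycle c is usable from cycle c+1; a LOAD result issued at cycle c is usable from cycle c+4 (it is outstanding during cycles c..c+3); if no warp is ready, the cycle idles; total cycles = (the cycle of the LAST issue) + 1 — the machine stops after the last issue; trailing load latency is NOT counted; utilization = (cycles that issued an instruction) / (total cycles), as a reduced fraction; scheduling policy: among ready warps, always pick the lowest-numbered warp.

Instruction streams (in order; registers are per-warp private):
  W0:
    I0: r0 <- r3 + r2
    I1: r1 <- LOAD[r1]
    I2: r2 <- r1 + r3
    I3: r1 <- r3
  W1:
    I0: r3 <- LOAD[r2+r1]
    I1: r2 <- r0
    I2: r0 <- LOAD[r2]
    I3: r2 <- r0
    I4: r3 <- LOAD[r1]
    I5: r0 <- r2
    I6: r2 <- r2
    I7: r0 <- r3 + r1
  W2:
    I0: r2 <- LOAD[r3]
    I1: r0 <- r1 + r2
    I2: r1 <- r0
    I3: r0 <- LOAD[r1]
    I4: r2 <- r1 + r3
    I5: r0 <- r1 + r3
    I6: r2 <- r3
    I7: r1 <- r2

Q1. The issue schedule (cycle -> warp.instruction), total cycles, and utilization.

cycle 0: W0.I0
cycle 1: W0.I1
cycle 2: W1.I0
cycle 3: W1.I1
cycle 4: W1.I2
cycle 5: W0.I2
cycle 6: W0.I3
cycle 7: W2.I0
cycle 8: W1.I3
cycle 9: W1.I4
cycle 10: W1.I5
cycle 11: W1.I6
cycle 12: W2.I1
cycle 13: W1.I7
cycle 14: W2.I2
cycle 15: W2.I3
cycle 16: W2.I4
cycle 17: idle
cycle 18: idle
cycle 19: W2.I5
cycle 20: W2.I6
cycle 21: W2.I7

Answer: 22 cycles, utilization 10/11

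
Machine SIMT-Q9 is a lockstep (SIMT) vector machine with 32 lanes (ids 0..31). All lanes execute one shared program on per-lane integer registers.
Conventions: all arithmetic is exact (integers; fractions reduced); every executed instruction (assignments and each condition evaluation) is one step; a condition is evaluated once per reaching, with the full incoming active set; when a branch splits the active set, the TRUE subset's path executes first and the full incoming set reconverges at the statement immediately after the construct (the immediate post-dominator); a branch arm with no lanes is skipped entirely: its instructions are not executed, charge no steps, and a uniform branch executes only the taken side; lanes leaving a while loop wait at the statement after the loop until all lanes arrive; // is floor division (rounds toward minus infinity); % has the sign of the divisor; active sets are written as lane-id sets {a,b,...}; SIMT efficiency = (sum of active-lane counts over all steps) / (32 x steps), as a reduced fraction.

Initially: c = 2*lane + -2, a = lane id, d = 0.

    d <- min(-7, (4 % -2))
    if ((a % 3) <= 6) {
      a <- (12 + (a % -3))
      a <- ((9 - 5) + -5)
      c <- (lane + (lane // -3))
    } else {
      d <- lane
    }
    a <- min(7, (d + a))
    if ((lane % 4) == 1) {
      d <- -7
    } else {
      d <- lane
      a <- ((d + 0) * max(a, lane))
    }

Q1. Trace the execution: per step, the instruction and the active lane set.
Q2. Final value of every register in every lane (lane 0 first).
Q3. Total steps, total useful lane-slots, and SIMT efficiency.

step 0: d <- min(-7, (4 % -2))       {0,1,2,3,4,5,6,7,8,9,10,11,12,13,14,15,16,17,18,19,20,21,22,23,24,25,26,27,28,29,30,31}
step 1: eval ((a % 3) <= 6)          {0,1,2,3,4,5,6,7,8,9,10,11,12,13,14,15,16,17,18,19,20,21,22,23,24,25,26,27,28,29,30,31}
step 2: a <- (12 + (a % -3))         {0,1,2,3,4,5,6,7,8,9,10,11,12,13,14,15,16,17,18,19,20,21,22,23,24,25,26,27,28,29,30,31}
step 3: a <- ((9 - 5) + -5)          {0,1,2,3,4,5,6,7,8,9,10,11,12,13,14,15,16,17,18,19,20,21,22,23,24,25,26,27,28,29,30,31}
step 4: c <- (lane + (lane // -3))   {0,1,2,3,4,5,6,7,8,9,10,11,12,13,14,15,16,17,18,19,20,21,22,23,24,25,26,27,28,29,30,31}
step 5: a <- min(7, (d + a))         {0,1,2,3,4,5,6,7,8,9,10,11,12,13,14,15,16,17,18,19,20,21,22,23,24,25,26,27,28,29,30,31}
step 6: eval ((lane % 4) == 1)       {0,1,2,3,4,5,6,7,8,9,10,11,12,13,14,15,16,17,18,19,20,21,22,23,24,25,26,27,28,29,30,31}
step 7: d <- -7                      {1,5,9,13,17,21,25,29}
step 8: d <- lane                    {0,2,3,4,6,7,8,10,11,12,14,15,16,18,19,20,22,23,24,26,27,28,30,31}
step 9: a <- ((d + 0) * max(a, lane)) {0,2,3,4,6,7,8,10,11,12,14,15,16,18,19,20,22,23,24,26,27,28,30,31}

Answer: 10 steps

c: 0,0,1,2,2,3,4,4,5,6,6,7,8,8,9,10,10,11,12,12,13,14,14,15,16,16,17,18,18,19,20,20
a: 0,-8,4,9,16,-8,36,49,64,-8,100,121,144,-8,196,225,256,-8,324,361,400,-8,484,529,576,-8,676,729,784,-8,900,961
d: 0,-7,2,3,4,-7,6,7,8,-7,10,11,12,-7,14,15,16,-7,18,19,20,-7,22,23,24,-7,26,27,28,-7,30,31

steps = 10; useful = 280; efficiency = 280/320 = 7/8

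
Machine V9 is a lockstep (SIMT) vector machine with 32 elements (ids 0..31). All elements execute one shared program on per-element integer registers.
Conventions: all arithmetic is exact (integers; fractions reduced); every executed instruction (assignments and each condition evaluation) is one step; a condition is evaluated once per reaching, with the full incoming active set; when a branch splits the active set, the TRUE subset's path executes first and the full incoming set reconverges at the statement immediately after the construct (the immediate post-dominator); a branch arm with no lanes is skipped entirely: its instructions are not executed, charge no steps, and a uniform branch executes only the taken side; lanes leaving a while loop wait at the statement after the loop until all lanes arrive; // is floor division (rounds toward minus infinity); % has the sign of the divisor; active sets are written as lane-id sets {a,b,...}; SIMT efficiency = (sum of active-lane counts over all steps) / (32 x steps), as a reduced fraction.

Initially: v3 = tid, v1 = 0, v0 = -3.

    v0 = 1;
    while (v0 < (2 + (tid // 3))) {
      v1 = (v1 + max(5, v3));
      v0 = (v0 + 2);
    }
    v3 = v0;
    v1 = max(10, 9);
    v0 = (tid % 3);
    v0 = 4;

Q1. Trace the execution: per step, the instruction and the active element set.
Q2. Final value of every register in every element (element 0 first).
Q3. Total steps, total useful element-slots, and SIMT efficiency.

step 0: v0 <- 1                      {0,1,2,3,4,5,6,7,8,9,10,11,12,13,14,15,16,17,18,19,20,21,22,23,24,25,26,27,28,29,30,31}
step 1: eval (v0 < (2 + (tid // 3))) {0,1,2,3,4,5,6,7,8,9,10,11,12,13,14,15,16,17,18,19,20,21,22,23,24,25,26,27,28,29,30,31}
step 2: v1 <- (v1 + max(5, v3))      {0,1,2,3,4,5,6,7,8,9,10,11,12,13,14,15,16,17,18,19,20,21,22,23,24,25,26,27,28,29,30,31}
step 3: v0 <- (v0 + 2)               {0,1,2,3,4,5,6,7,8,9,10,11,12,13,14,15,16,17,18,19,20,21,22,23,24,25,26,27,28,29,30,31}
step 4: eval (v0 < (2 + (tid // 3))) {0,1,2,3,4,5,6,7,8,9,10,11,12,13,14,15,16,17,18,19,20,21,22,23,24,25,26,27,28,29,30,31}
step 5: v1 <- (v1 + max(5, v3))      {6,7,8,9,10,11,12,13,14,15,16,17,18,19,20,21,22,23,24,25,26,27,28,29,30,31}
step 6: v0 <- (v0 + 2)               {6,7,8,9,10,11,12,13,14,15,16,17,18,19,20,21,22,23,24,25,26,27,28,29,30,31}
step 7: eval (v0 < (2 + (tid // 3))) {6,7,8,9,10,11,12,13,14,15,16,17,18,19,20,21,22,23,24,25,26,27,28,29,30,31}
step 8: v1 <- (v1 + max(5, v3))      {12,13,14,15,16,17,18,19,20,21,22,23,24,25,26,27,28,29,30,31}
step 9: v0 <- (v0 + 2)               {12,13,14,15,16,17,18,19,20,21,22,23,24,25,26,27,28,29,30,31}
step 10: eval (v0 < (2 + (tid // 3))) {12,13,14,15,16,17,18,19,20,21,22,23,24,25,26,27,28,29,30,31}
step 11: v1 <- (v1 + max(5, v3))      {18,19,20,21,22,23,24,25,26,27,28,29,30,31}
step 12: v0 <- (v0 + 2)               {18,19,20,21,22,23,24,25,26,27,28,29,30,31}
step 13: eval (v0 < (2 + (tid // 3))) {18,19,20,21,22,23,24,25,26,27,28,29,30,31}
step 14: v1 <- (v1 + max(5, v3))      {24,25,26,27,28,29,30,31}
step 15: v0 <- (v0 + 2)               {24,25,26,27,28,29,30,31}
step 16: eval (v0 < (2 + (tid // 3))) {24,25,26,27,28,29,30,31}
step 17: v1 <- (v1 + max(5, v3))      {30,31}
step 18: v0 <- (v0 + 2)               {30,31}
step 19: eval (v0 < (2 + (tid // 3))) {30,31}
step 20: v3 <- v0                     {0,1,2,3,4,5,6,7,8,9,10,11,12,13,14,15,16,17,18,19,20,21,22,23,24,25,26,27,28,29,30,31}
step 21: v1 <- max(10, 9)             {0,1,2,3,4,5,6,7,8,9,10,11,12,13,14,15,16,17,18,19,20,21,22,23,24,25,26,27,28,29,30,31}
step 22: v0 <- (tid % 3)              {0,1,2,3,4,5,6,7,8,9,10,11,12,13,14,15,16,17,18,19,20,21,22,23,24,25,26,27,28,29,30,31}
step 23: v0 <- 4                      {0,1,2,3,4,5,6,7,8,9,10,11,12,13,14,15,16,17,18,19,20,21,22,23,24,25,26,27,28,29,30,31}

Answer: 24 steps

v3: 3,3,3,3,3,3,5,5,5,5,5,5,7,7,7,7,7,7,9,9,9,9,9,9,11,11,11,11,11,11,13,13
v1: 10,10,10,10,10,10,10,10,10,10,10,10,10,10,10,10,10,10,10,10,10,10,10,10,10,10,10,10,10,10,10,10
v0: 4,4,4,4,4,4,4,4,4,4,4,4,4,4,4,4,4,4,4,4,4,4,4,4,4,4,4,4,4,4,4,4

steps = 24; useful = 498; efficiency = 498/768 = 83/128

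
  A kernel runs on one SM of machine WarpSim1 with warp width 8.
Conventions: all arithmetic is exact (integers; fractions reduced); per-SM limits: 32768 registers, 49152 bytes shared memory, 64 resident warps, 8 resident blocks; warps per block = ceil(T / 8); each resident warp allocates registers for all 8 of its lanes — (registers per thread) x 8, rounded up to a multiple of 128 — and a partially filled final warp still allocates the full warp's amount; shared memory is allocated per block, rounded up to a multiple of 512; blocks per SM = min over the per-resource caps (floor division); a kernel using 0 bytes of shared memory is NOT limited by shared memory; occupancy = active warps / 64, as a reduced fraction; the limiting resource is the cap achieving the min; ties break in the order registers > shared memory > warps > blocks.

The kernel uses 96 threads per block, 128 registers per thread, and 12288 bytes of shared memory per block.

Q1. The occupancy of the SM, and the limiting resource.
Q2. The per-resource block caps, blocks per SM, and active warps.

Answer: occupancy 3/8, limited by registers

registers: 2 blocks
shared memory: 4 blocks
warps: 5 blocks
blocks: 8 blocks

Answer: 2 blocks, 24 active warps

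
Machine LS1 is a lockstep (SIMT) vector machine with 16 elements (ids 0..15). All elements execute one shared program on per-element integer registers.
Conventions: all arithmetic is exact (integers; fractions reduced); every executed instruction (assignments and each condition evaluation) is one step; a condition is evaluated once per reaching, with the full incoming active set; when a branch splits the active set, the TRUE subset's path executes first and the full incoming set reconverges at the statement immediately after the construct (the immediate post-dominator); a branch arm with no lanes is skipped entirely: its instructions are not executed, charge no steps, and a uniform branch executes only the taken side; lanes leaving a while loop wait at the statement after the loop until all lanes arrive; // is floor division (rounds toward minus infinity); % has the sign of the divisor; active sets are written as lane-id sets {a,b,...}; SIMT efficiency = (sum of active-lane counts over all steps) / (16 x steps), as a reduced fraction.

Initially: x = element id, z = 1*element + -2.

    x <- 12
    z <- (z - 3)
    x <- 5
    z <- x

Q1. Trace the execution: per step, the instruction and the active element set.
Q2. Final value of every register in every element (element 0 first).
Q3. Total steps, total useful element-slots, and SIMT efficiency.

step 0: x <- 12                      {0,1,2,3,4,5,6,7,8,9,10,11,12,13,14,15}
step 1: z <- (z - 3)                 {0,1,2,3,4,5,6,7,8,9,10,11,12,13,14,15}
step 2: x <- 5                       {0,1,2,3,4,5,6,7,8,9,10,11,12,13,14,15}
step 3: z <- x                       {0,1,2,3,4,5,6,7,8,9,10,11,12,13,14,15}

Answer: 4 steps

x: 5,5,5,5,5,5,5,5,5,5,5,5,5,5,5,5
z: 5,5,5,5,5,5,5,5,5,5,5,5,5,5,5,5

steps = 4; useful = 64; efficiency = 64/64 = 1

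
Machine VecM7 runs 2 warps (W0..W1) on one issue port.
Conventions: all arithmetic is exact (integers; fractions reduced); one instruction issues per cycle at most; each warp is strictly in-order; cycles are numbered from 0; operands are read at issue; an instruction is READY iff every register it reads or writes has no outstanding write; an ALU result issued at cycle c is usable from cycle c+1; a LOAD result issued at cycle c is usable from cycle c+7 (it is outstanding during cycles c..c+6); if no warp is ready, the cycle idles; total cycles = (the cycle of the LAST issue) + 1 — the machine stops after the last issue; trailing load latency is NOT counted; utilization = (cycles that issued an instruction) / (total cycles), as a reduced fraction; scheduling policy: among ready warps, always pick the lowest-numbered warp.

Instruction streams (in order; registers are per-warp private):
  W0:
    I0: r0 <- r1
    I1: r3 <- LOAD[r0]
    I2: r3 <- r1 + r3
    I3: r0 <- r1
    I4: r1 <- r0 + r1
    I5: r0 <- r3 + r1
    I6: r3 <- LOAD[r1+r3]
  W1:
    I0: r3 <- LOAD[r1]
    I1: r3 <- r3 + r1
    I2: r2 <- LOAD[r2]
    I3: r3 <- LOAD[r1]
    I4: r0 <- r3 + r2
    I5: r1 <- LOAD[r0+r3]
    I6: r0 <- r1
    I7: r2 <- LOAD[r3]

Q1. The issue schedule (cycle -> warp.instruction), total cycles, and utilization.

cycle 0: W0.I0
cycle 1: W0.I1
cycle 2: W1.I0
cycle 3: idle
cycle 4: idle
cycle 5: idle
cycle 6: idle
cycle 7: idle
cycle 8: W0.I2
cycle 9: W0.I3
cycle 10: W0.I4
cycle 11: W0.I5
cycle 12: W0.I6
cycle 13: W1.I1
cycle 14: W1.I2
cycle 15: W1.I3
cycle 16: idle
cycle 17: idle
cycle 18: idle
cycle 19: idle
cycle 20: idle
cycle 21: idle
cycle 22: W1.I4
cycle 23: W1.I5
cycle 24: idle
cycle 25: idle
cycle 26: idle
cycle 27: idle
cycle 28: idle
cycle 29: idle
cycle 30: W1.I6
cycle 31: W1.I7

Answer: 32 cycles, utilization 15/32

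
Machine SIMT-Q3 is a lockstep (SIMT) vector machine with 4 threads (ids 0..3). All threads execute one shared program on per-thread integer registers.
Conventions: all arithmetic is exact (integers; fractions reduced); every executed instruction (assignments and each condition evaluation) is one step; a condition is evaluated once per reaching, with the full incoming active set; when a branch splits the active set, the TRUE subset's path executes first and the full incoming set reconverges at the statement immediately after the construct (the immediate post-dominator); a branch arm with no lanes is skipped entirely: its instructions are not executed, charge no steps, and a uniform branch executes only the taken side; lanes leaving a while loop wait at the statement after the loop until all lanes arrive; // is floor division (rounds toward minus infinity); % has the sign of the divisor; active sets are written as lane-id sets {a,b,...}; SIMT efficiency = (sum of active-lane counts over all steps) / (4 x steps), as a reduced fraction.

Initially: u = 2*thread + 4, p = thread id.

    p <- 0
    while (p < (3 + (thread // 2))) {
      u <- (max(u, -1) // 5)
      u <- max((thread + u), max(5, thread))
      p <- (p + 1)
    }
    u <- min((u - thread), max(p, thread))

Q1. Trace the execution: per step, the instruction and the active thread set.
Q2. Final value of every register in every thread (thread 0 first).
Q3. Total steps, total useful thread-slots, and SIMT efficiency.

step 0: p <- 0                       {0,1,2,3}
step 1: eval (p < (3 + (thread // 2))) {0,1,2,3}
step 2: u <- (max(u, -1) // 5)       {0,1,2,3}
step 3: u <- max((thread + u), max(5, thread)) {0,1,2,3}
step 4: p <- (p + 1)                 {0,1,2,3}
step 5: eval (p < (3 + (thread // 2))) {0,1,2,3}
step 6: u <- (max(u, -1) // 5)       {0,1,2,3}
step 7: u <- max((thread + u), max(5, thread)) {0,1,2,3}
step 8: p <- (p + 1)                 {0,1,2,3}
step 9: eval (p < (3 + (thread // 2))) {0,1,2,3}
step 10: u <- (max(u, -1) // 5)       {0,1,2,3}
step 11: u <- max((thread + u), max(5, thread)) {0,1,2,3}
step 12: p <- (p + 1)                 {0,1,2,3}
step 13: eval (p < (3 + (thread // 2))) {0,1,2,3}
step 14: u <- (max(u, -1) // 5)       {2,3}
step 15: u <- max((thread + u), max(5, thread)) {2,3}
step 16: p <- (p + 1)                 {2,3}
step 17: eval (p < (3 + (thread // 2))) {2,3}
step 18: u <- min((u - thread), max(p, thread)) {0,1,2,3}

Answer: 19 steps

u: 3,3,3,2
p: 3,3,4,4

steps = 19; useful = 68; efficiency = 68/76 = 17/19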